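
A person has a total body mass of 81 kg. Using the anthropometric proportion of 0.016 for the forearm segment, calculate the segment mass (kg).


m_segment = body_mass * fraction
m_segment = 81 * 0.016
m_segment = 1.2960


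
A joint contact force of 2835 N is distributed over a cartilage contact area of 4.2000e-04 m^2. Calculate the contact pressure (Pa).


P = F / A
P = 2835 / 4.2000e-04
P = 6.7500e+06


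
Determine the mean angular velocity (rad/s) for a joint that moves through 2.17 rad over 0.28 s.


omega = delta_theta / delta_t
omega = 2.17 / 0.28
omega = 7.7500


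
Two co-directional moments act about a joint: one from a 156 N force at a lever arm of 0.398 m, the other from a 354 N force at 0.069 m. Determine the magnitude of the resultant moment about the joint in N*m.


M = F1 * d1 + F2 * d2
M = 156 * 0.398 + 354 * 0.069
M = 62.0880 + 24.4260
M = 86.5140


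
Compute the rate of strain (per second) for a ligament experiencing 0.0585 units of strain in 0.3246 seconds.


strain_rate = delta_strain / delta_t
strain_rate = 0.0585 / 0.3246
strain_rate = 0.1802


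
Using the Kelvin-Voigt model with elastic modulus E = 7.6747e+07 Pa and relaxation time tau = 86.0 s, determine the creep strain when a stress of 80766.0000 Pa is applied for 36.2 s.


epsilon(t) = (sigma/E) * (1 - exp(-t/tau))
sigma/E = 80766.0000 / 7.6747e+07 = 0.0011
exp(-t/tau) = exp(-36.2 / 86.0) = 0.6564
epsilon = 0.0011 * (1 - 0.6564)
epsilon = 3.6156e-04


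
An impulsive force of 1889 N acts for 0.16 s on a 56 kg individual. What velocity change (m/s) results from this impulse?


J = F * dt = 1889 * 0.16 = 302.2400 N*s
delta_v = J / m
delta_v = 302.2400 / 56
delta_v = 5.3971


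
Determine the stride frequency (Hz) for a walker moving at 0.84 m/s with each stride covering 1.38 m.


f = v / stride_length
f = 0.84 / 1.38
f = 0.6087


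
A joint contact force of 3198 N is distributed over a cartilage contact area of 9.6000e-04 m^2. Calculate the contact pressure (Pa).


P = F / A
P = 3198 / 9.6000e-04
P = 3.3312e+06


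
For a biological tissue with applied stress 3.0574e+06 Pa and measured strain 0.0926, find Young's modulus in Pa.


E = stress / strain
E = 3.0574e+06 / 0.0926
E = 3.3017e+07


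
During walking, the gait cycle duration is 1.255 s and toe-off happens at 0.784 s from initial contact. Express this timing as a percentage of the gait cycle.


pct = (event_time / cycle_time) * 100
pct = (0.784 / 1.255) * 100
ratio = 0.6247
pct = 62.4701


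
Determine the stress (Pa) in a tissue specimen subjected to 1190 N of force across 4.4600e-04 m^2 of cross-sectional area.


stress = F / A
stress = 1190 / 4.4600e-04
stress = 2.6682e+06


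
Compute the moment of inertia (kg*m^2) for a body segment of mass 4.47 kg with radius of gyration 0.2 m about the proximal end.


I = m * k^2
I = 4.47 * 0.2^2
k^2 = 0.0400
I = 0.1788


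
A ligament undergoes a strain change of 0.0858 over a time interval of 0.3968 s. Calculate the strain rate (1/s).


strain_rate = delta_strain / delta_t
strain_rate = 0.0858 / 0.3968
strain_rate = 0.2162


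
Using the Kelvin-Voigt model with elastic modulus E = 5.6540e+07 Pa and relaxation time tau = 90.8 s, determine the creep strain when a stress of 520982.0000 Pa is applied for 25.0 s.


epsilon(t) = (sigma/E) * (1 - exp(-t/tau))
sigma/E = 520982.0000 / 5.6540e+07 = 0.0092
exp(-t/tau) = exp(-25.0 / 90.8) = 0.7593
epsilon = 0.0092 * (1 - 0.7593)
epsilon = 0.0022


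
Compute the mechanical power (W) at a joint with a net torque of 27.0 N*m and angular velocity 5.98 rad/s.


P = M * omega
P = 27.0 * 5.98
P = 161.4600


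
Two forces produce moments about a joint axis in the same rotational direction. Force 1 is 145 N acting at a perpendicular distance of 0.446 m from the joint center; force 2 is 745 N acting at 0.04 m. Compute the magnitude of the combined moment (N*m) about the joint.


M = F1 * d1 + F2 * d2
M = 145 * 0.446 + 745 * 0.04
M = 64.6700 + 29.8000
M = 94.4700


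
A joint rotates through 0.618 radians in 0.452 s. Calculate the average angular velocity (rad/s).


omega = delta_theta / delta_t
omega = 0.618 / 0.452
omega = 1.3673


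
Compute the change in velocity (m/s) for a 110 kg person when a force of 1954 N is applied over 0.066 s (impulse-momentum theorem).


J = F * dt = 1954 * 0.066 = 128.9640 N*s
delta_v = J / m
delta_v = 128.9640 / 110
delta_v = 1.1724


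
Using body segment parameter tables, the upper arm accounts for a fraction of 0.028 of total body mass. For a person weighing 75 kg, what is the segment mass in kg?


m_segment = body_mass * fraction
m_segment = 75 * 0.028
m_segment = 2.1000


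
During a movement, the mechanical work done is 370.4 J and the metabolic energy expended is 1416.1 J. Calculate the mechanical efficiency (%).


eta = (W_mech / E_meta) * 100
eta = (370.4 / 1416.1) * 100
ratio = 0.2616
eta = 26.1563


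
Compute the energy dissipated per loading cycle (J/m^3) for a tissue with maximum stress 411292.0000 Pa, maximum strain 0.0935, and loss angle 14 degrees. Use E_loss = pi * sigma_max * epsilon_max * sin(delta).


E_loss = pi * sigma_max * epsilon_max * sin(delta)
delta = 14 deg = 0.2443 rad
sin(delta) = 0.2419
E_loss = pi * 411292.0000 * 0.0935 * 0.2419
E_loss = 29227.1806


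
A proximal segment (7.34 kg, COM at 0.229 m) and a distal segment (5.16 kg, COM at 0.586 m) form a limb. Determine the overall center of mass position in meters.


COM = (m1*x1 + m2*x2) / (m1 + m2)
COM = (7.34*0.229 + 5.16*0.586) / (7.34 + 5.16)
Numerator = 4.7046
Denominator = 12.5000
COM = 0.3764


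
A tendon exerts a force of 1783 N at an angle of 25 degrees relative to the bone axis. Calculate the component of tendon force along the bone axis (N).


F_eff = F_tendon * cos(theta)
theta = 25 deg = 0.4363 rad
cos(theta) = 0.9063
F_eff = 1783 * 0.9063
F_eff = 1615.9468


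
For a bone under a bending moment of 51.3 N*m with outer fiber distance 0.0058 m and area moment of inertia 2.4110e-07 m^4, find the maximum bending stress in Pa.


sigma = M * c / I
sigma = 51.3 * 0.0058 / 2.4110e-07
M * c = 0.2975
sigma = 1.2341e+06


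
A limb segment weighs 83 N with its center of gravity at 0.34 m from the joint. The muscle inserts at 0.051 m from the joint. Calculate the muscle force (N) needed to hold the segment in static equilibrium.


F_muscle = W * d_load / d_muscle
F_muscle = 83 * 0.34 / 0.051
Numerator = 28.2200
F_muscle = 553.3333


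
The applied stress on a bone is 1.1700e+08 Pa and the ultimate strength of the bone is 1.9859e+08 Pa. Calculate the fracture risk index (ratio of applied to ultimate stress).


FRI = applied / ultimate
FRI = 1.1700e+08 / 1.9859e+08
FRI = 0.5892


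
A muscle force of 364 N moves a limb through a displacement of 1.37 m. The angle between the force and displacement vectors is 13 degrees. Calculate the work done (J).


W = F * d * cos(theta)
theta = 13 deg = 0.2269 rad
cos(theta) = 0.9744
W = 364 * 1.37 * 0.9744
W = 485.8989


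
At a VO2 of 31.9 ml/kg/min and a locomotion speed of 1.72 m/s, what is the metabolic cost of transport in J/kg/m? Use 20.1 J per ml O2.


Power per kg = VO2 * 20.1 / 60
Power per kg = 31.9 * 20.1 / 60 = 10.6865 W/kg
Cost = power_per_kg / speed
Cost = 10.6865 / 1.72
Cost = 6.2131


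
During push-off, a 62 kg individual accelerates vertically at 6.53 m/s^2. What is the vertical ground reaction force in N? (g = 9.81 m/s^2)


GRF = m * (g + a)
GRF = 62 * (9.81 + 6.53)
GRF = 62 * 16.3400
GRF = 1013.0800


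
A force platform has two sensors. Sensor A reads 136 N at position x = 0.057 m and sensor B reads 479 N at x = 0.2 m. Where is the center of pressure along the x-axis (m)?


COP_x = (F1*x1 + F2*x2) / (F1 + F2)
COP_x = (136*0.057 + 479*0.2) / (136 + 479)
Numerator = 103.5520
Denominator = 615
COP_x = 0.1684


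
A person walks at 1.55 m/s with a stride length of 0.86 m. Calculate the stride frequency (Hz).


f = v / stride_length
f = 1.55 / 0.86
f = 1.8023


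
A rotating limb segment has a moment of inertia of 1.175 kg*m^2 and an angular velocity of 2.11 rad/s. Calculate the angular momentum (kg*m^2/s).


L = I * omega
L = 1.175 * 2.11
L = 2.4792


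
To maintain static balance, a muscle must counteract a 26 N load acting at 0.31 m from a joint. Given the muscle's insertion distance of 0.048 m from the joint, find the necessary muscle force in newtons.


F_muscle = W * d_load / d_muscle
F_muscle = 26 * 0.31 / 0.048
Numerator = 8.0600
F_muscle = 167.9167


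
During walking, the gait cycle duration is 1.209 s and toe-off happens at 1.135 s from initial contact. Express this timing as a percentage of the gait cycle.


pct = (event_time / cycle_time) * 100
pct = (1.135 / 1.209) * 100
ratio = 0.9388
pct = 93.8792


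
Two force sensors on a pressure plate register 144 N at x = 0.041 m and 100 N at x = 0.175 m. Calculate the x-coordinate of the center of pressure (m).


COP_x = (F1*x1 + F2*x2) / (F1 + F2)
COP_x = (144*0.041 + 100*0.175) / (144 + 100)
Numerator = 23.4040
Denominator = 244
COP_x = 0.0959


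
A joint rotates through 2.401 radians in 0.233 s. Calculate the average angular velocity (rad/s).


omega = delta_theta / delta_t
omega = 2.401 / 0.233
omega = 10.3047


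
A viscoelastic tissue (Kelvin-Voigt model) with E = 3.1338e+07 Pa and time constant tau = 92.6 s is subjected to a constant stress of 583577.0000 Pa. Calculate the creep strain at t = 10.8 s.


epsilon(t) = (sigma/E) * (1 - exp(-t/tau))
sigma/E = 583577.0000 / 3.1338e+07 = 0.0186
exp(-t/tau) = exp(-10.8 / 92.6) = 0.8899
epsilon = 0.0186 * (1 - 0.8899)
epsilon = 0.0021


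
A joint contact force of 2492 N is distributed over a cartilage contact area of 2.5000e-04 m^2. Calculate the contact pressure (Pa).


P = F / A
P = 2492 / 2.5000e-04
P = 9.9680e+06


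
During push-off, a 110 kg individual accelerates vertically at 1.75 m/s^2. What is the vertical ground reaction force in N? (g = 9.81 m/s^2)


GRF = m * (g + a)
GRF = 110 * (9.81 + 1.75)
GRF = 110 * 11.5600
GRF = 1271.6000


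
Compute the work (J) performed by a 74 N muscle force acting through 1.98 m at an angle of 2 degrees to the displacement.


W = F * d * cos(theta)
theta = 2 deg = 0.0349 rad
cos(theta) = 0.9994
W = 74 * 1.98 * 0.9994
W = 146.4307


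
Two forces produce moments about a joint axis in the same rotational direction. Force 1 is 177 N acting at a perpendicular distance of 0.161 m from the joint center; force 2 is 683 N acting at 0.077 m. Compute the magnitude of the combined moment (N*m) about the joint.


M = F1 * d1 + F2 * d2
M = 177 * 0.161 + 683 * 0.077
M = 28.4970 + 52.5910
M = 81.0880


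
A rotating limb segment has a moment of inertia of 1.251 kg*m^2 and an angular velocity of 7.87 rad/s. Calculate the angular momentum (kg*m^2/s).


L = I * omega
L = 1.251 * 7.87
L = 9.8454


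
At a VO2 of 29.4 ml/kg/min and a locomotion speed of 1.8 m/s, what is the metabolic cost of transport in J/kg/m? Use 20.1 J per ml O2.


Power per kg = VO2 * 20.1 / 60
Power per kg = 29.4 * 20.1 / 60 = 9.8490 W/kg
Cost = power_per_kg / speed
Cost = 9.8490 / 1.8
Cost = 5.4717


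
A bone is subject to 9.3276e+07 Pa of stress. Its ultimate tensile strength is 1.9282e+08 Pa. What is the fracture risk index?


FRI = applied / ultimate
FRI = 9.3276e+07 / 1.9282e+08
FRI = 0.4837


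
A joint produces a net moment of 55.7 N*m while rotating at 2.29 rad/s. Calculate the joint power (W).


P = M * omega
P = 55.7 * 2.29
P = 127.5530


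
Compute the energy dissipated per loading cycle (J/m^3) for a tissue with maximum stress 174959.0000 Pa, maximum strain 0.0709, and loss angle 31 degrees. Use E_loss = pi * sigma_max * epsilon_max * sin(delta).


E_loss = pi * sigma_max * epsilon_max * sin(delta)
delta = 31 deg = 0.5411 rad
sin(delta) = 0.5150
E_loss = pi * 174959.0000 * 0.0709 * 0.5150
E_loss = 20071.1257


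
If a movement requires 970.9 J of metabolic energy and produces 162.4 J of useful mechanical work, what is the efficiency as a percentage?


eta = (W_mech / E_meta) * 100
eta = (162.4 / 970.9) * 100
ratio = 0.1673
eta = 16.7267


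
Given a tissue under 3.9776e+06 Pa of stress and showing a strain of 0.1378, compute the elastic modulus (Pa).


E = stress / strain
E = 3.9776e+06 / 0.1378
E = 2.8865e+07


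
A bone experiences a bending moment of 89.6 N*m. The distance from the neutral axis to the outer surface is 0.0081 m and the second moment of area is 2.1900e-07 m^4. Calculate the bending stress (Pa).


sigma = M * c / I
sigma = 89.6 * 0.0081 / 2.1900e-07
M * c = 0.7258
sigma = 3.3140e+06


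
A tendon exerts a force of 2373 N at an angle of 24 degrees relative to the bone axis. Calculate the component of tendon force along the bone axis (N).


F_eff = F_tendon * cos(theta)
theta = 24 deg = 0.4189 rad
cos(theta) = 0.9135
F_eff = 2373 * 0.9135
F_eff = 2167.8434


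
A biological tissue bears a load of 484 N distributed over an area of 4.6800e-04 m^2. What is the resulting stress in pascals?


stress = F / A
stress = 484 / 4.6800e-04
stress = 1.0342e+06


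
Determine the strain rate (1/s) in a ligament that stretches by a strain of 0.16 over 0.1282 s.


strain_rate = delta_strain / delta_t
strain_rate = 0.16 / 0.1282
strain_rate = 1.2480


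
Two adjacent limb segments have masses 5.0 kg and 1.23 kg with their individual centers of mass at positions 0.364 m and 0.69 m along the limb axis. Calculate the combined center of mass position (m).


COM = (m1*x1 + m2*x2) / (m1 + m2)
COM = (5.0*0.364 + 1.23*0.69) / (5.0 + 1.23)
Numerator = 2.6687
Denominator = 6.2300
COM = 0.4284


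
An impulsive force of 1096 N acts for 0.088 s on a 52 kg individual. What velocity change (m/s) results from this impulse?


J = F * dt = 1096 * 0.088 = 96.4480 N*s
delta_v = J / m
delta_v = 96.4480 / 52
delta_v = 1.8548


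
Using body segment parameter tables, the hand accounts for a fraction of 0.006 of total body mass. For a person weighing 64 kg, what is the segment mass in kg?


m_segment = body_mass * fraction
m_segment = 64 * 0.006
m_segment = 0.3840


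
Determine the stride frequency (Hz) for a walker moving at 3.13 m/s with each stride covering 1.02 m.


f = v / stride_length
f = 3.13 / 1.02
f = 3.0686


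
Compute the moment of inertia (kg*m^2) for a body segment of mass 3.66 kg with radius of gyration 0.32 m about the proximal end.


I = m * k^2
I = 3.66 * 0.32^2
k^2 = 0.1024
I = 0.3748


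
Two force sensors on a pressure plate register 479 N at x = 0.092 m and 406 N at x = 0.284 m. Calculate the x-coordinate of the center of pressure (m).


COP_x = (F1*x1 + F2*x2) / (F1 + F2)
COP_x = (479*0.092 + 406*0.284) / (479 + 406)
Numerator = 159.3720
Denominator = 885
COP_x = 0.1801


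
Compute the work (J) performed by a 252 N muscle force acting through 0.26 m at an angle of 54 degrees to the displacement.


W = F * d * cos(theta)
theta = 54 deg = 0.9425 rad
cos(theta) = 0.5878
W = 252 * 0.26 * 0.5878
W = 38.5117


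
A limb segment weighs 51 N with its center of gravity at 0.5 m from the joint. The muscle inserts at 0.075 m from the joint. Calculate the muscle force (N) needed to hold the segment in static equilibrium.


F_muscle = W * d_load / d_muscle
F_muscle = 51 * 0.5 / 0.075
Numerator = 25.5000
F_muscle = 340.0000


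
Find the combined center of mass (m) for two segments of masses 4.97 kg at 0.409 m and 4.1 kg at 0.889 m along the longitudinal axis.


COM = (m1*x1 + m2*x2) / (m1 + m2)
COM = (4.97*0.409 + 4.1*0.889) / (4.97 + 4.1)
Numerator = 5.6776
Denominator = 9.0700
COM = 0.6260


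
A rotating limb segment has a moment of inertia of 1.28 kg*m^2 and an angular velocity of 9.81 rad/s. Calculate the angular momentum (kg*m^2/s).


L = I * omega
L = 1.28 * 9.81
L = 12.5568


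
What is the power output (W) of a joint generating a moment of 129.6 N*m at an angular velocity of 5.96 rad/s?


P = M * omega
P = 129.6 * 5.96
P = 772.4160


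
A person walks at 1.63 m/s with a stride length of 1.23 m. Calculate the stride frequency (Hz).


f = v / stride_length
f = 1.63 / 1.23
f = 1.3252


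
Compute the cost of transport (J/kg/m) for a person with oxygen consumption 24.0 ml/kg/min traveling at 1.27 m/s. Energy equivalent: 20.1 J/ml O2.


Power per kg = VO2 * 20.1 / 60
Power per kg = 24.0 * 20.1 / 60 = 8.0400 W/kg
Cost = power_per_kg / speed
Cost = 8.0400 / 1.27
Cost = 6.3307


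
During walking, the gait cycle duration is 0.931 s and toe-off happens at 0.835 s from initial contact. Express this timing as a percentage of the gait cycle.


pct = (event_time / cycle_time) * 100
pct = (0.835 / 0.931) * 100
ratio = 0.8969
pct = 89.6885


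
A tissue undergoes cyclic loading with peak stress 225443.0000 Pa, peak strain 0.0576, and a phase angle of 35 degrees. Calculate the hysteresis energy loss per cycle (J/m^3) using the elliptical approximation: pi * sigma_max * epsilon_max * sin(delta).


E_loss = pi * sigma_max * epsilon_max * sin(delta)
delta = 35 deg = 0.6109 rad
sin(delta) = 0.5736
E_loss = pi * 225443.0000 * 0.0576 * 0.5736
E_loss = 23399.1678


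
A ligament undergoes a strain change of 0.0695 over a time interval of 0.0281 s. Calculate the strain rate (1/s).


strain_rate = delta_strain / delta_t
strain_rate = 0.0695 / 0.0281
strain_rate = 2.4733


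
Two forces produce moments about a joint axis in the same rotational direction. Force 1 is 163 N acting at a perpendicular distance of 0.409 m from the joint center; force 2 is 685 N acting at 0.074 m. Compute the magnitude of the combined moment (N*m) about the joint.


M = F1 * d1 + F2 * d2
M = 163 * 0.409 + 685 * 0.074
M = 66.6670 + 50.6900
M = 117.3570


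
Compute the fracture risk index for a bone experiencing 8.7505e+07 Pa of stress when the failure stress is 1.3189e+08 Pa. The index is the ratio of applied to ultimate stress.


FRI = applied / ultimate
FRI = 8.7505e+07 / 1.3189e+08
FRI = 0.6635


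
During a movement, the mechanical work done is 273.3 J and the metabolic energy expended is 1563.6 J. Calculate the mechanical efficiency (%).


eta = (W_mech / E_meta) * 100
eta = (273.3 / 1563.6) * 100
ratio = 0.1748
eta = 17.4789


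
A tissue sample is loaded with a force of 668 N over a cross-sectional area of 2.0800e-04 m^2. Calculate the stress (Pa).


stress = F / A
stress = 668 / 2.0800e-04
stress = 3.2115e+06


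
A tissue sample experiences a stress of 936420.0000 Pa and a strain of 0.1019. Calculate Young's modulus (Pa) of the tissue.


E = stress / strain
E = 936420.0000 / 0.1019
E = 9.1896e+06


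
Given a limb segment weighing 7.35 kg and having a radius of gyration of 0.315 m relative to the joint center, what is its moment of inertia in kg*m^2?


I = m * k^2
I = 7.35 * 0.315^2
k^2 = 0.0992
I = 0.7293


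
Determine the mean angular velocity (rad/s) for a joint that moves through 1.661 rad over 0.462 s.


omega = delta_theta / delta_t
omega = 1.661 / 0.462
omega = 3.5952


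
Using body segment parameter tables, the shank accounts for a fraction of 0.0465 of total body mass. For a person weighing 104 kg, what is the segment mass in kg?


m_segment = body_mass * fraction
m_segment = 104 * 0.0465
m_segment = 4.8360


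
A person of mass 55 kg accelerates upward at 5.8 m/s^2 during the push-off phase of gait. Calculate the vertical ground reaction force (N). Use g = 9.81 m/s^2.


GRF = m * (g + a)
GRF = 55 * (9.81 + 5.8)
GRF = 55 * 15.6100
GRF = 858.5500


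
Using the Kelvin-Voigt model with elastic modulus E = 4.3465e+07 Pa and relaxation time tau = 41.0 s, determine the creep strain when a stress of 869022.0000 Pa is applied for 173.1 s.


epsilon(t) = (sigma/E) * (1 - exp(-t/tau))
sigma/E = 869022.0000 / 4.3465e+07 = 0.0200
exp(-t/tau) = exp(-173.1 / 41.0) = 0.0147
epsilon = 0.0200 * (1 - 0.0147)
epsilon = 0.0197


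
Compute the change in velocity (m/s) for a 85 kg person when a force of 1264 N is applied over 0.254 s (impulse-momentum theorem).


J = F * dt = 1264 * 0.254 = 321.0560 N*s
delta_v = J / m
delta_v = 321.0560 / 85
delta_v = 3.7771


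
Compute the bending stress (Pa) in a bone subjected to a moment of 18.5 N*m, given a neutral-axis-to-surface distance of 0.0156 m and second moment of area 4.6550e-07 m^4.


sigma = M * c / I
sigma = 18.5 * 0.0156 / 4.6550e-07
M * c = 0.2886
sigma = 619978.5177


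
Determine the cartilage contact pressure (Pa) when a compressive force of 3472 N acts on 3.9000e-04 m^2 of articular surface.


P = F / A
P = 3472 / 3.9000e-04
P = 8.9026e+06


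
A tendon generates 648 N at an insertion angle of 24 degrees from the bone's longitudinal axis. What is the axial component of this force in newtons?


F_eff = F_tendon * cos(theta)
theta = 24 deg = 0.4189 rad
cos(theta) = 0.9135
F_eff = 648 * 0.9135
F_eff = 591.9775


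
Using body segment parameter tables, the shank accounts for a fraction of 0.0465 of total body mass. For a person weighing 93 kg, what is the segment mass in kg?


m_segment = body_mass * fraction
m_segment = 93 * 0.0465
m_segment = 4.3245


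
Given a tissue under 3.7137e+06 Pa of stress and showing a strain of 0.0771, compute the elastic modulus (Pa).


E = stress / strain
E = 3.7137e+06 / 0.0771
E = 4.8167e+07


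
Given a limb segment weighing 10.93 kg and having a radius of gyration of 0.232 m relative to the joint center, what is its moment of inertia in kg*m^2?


I = m * k^2
I = 10.93 * 0.232^2
k^2 = 0.0538
I = 0.5883


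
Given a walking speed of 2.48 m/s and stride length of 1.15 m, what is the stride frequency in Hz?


f = v / stride_length
f = 2.48 / 1.15
f = 2.1565


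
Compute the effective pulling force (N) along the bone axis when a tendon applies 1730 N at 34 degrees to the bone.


F_eff = F_tendon * cos(theta)
theta = 34 deg = 0.5934 rad
cos(theta) = 0.8290
F_eff = 1730 * 0.8290
F_eff = 1434.2350


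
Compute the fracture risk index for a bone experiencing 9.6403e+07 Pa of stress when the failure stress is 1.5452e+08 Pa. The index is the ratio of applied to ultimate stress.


FRI = applied / ultimate
FRI = 9.6403e+07 / 1.5452e+08
FRI = 0.6239


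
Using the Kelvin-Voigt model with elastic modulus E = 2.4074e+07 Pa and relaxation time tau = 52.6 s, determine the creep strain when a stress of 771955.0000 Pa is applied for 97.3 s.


epsilon(t) = (sigma/E) * (1 - exp(-t/tau))
sigma/E = 771955.0000 / 2.4074e+07 = 0.0321
exp(-t/tau) = exp(-97.3 / 52.6) = 0.1573
epsilon = 0.0321 * (1 - 0.1573)
epsilon = 0.0270


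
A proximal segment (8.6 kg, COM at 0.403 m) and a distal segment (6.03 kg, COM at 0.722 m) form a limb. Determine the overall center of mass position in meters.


COM = (m1*x1 + m2*x2) / (m1 + m2)
COM = (8.6*0.403 + 6.03*0.722) / (8.6 + 6.03)
Numerator = 7.8195
Denominator = 14.6300
COM = 0.5345


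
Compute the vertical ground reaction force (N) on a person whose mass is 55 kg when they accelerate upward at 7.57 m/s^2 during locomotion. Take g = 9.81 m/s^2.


GRF = m * (g + a)
GRF = 55 * (9.81 + 7.57)
GRF = 55 * 17.3800
GRF = 955.9000


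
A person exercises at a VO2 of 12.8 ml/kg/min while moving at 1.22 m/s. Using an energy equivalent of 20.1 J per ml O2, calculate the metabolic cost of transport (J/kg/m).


Power per kg = VO2 * 20.1 / 60
Power per kg = 12.8 * 20.1 / 60 = 4.2880 W/kg
Cost = power_per_kg / speed
Cost = 4.2880 / 1.22
Cost = 3.5148


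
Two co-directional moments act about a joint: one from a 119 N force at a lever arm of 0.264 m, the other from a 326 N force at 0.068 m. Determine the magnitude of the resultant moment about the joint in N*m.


M = F1 * d1 + F2 * d2
M = 119 * 0.264 + 326 * 0.068
M = 31.4160 + 22.1680
M = 53.5840


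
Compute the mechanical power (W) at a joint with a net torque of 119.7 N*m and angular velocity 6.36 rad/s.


P = M * omega
P = 119.7 * 6.36
P = 761.2920


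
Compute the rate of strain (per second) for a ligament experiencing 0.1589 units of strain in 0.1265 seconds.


strain_rate = delta_strain / delta_t
strain_rate = 0.1589 / 0.1265
strain_rate = 1.2561


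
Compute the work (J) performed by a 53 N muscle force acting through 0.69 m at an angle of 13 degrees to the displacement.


W = F * d * cos(theta)
theta = 13 deg = 0.2269 rad
cos(theta) = 0.9744
W = 53 * 0.69 * 0.9744
W = 35.6327


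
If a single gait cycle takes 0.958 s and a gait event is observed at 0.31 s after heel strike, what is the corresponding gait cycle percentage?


pct = (event_time / cycle_time) * 100
pct = (0.31 / 0.958) * 100
ratio = 0.3236
pct = 32.3591


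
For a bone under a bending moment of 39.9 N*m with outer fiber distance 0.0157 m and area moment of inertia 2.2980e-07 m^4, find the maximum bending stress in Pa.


sigma = M * c / I
sigma = 39.9 * 0.0157 / 2.2980e-07
M * c = 0.6264
sigma = 2.7260e+06


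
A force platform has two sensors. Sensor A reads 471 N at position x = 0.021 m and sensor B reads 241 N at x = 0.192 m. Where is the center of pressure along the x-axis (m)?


COP_x = (F1*x1 + F2*x2) / (F1 + F2)
COP_x = (471*0.021 + 241*0.192) / (471 + 241)
Numerator = 56.1630
Denominator = 712
COP_x = 0.0789


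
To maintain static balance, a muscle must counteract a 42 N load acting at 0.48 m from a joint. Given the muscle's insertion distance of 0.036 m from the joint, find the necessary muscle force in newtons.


F_muscle = W * d_load / d_muscle
F_muscle = 42 * 0.48 / 0.036
Numerator = 20.1600
F_muscle = 560.0000


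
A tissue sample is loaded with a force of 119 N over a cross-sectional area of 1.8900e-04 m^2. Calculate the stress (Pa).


stress = F / A
stress = 119 / 1.8900e-04
stress = 629629.6296


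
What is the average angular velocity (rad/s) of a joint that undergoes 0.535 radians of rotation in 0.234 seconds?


omega = delta_theta / delta_t
omega = 0.535 / 0.234
omega = 2.2863


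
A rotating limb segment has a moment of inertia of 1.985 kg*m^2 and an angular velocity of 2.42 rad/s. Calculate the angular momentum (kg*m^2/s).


L = I * omega
L = 1.985 * 2.42
L = 4.8037


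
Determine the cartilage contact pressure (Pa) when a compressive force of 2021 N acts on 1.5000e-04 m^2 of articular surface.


P = F / A
P = 2021 / 1.5000e-04
P = 1.3473e+07


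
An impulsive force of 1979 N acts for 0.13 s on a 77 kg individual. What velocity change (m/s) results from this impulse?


J = F * dt = 1979 * 0.13 = 257.2700 N*s
delta_v = J / m
delta_v = 257.2700 / 77
delta_v = 3.3412


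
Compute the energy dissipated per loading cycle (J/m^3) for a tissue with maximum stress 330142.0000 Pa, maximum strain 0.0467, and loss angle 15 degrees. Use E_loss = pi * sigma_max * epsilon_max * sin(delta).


E_loss = pi * sigma_max * epsilon_max * sin(delta)
delta = 15 deg = 0.2618 rad
sin(delta) = 0.2588
E_loss = pi * 330142.0000 * 0.0467 * 0.2588
E_loss = 12536.1379


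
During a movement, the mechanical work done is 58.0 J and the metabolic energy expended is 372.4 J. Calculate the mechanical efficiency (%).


eta = (W_mech / E_meta) * 100
eta = (58.0 / 372.4) * 100
ratio = 0.1557
eta = 15.5747


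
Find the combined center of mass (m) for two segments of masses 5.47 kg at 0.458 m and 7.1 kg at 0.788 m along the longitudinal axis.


COM = (m1*x1 + m2*x2) / (m1 + m2)
COM = (5.47*0.458 + 7.1*0.788) / (5.47 + 7.1)
Numerator = 8.1001
Denominator = 12.5700
COM = 0.6444


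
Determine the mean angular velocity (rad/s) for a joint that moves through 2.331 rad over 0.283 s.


omega = delta_theta / delta_t
omega = 2.331 / 0.283
omega = 8.2367


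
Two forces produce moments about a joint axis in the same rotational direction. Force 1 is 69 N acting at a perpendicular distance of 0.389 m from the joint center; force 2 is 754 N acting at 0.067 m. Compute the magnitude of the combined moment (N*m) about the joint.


M = F1 * d1 + F2 * d2
M = 69 * 0.389 + 754 * 0.067
M = 26.8410 + 50.5180
M = 77.3590


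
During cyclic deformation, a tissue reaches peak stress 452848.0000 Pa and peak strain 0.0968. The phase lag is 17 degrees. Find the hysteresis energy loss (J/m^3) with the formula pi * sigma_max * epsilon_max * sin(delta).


E_loss = pi * sigma_max * epsilon_max * sin(delta)
delta = 17 deg = 0.2967 rad
sin(delta) = 0.2924
E_loss = pi * 452848.0000 * 0.0968 * 0.2924
E_loss = 40263.6390


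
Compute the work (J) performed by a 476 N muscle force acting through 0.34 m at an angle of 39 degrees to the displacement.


W = F * d * cos(theta)
theta = 39 deg = 0.6807 rad
cos(theta) = 0.7771
W = 476 * 0.34 * 0.7771
W = 125.7733


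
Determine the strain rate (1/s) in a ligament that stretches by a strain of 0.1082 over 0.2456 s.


strain_rate = delta_strain / delta_t
strain_rate = 0.1082 / 0.2456
strain_rate = 0.4406


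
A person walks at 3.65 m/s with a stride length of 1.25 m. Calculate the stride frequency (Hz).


f = v / stride_length
f = 3.65 / 1.25
f = 2.9200


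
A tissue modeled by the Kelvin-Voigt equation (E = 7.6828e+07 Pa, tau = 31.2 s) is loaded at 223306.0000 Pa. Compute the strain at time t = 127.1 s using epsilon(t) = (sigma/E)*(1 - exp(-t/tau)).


epsilon(t) = (sigma/E) * (1 - exp(-t/tau))
sigma/E = 223306.0000 / 7.6828e+07 = 0.0029
exp(-t/tau) = exp(-127.1 / 31.2) = 0.0170
epsilon = 0.0029 * (1 - 0.0170)
epsilon = 0.0029


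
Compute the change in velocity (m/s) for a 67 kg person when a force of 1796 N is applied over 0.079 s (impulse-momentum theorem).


J = F * dt = 1796 * 0.079 = 141.8840 N*s
delta_v = J / m
delta_v = 141.8840 / 67
delta_v = 2.1177


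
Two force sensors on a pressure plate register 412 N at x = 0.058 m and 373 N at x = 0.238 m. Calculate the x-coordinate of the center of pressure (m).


COP_x = (F1*x1 + F2*x2) / (F1 + F2)
COP_x = (412*0.058 + 373*0.238) / (412 + 373)
Numerator = 112.6700
Denominator = 785
COP_x = 0.1435


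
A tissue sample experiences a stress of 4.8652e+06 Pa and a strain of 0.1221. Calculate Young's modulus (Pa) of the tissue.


E = stress / strain
E = 4.8652e+06 / 0.1221
E = 3.9846e+07


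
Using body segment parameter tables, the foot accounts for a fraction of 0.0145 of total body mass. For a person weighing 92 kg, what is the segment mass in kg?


m_segment = body_mass * fraction
m_segment = 92 * 0.0145
m_segment = 1.3340


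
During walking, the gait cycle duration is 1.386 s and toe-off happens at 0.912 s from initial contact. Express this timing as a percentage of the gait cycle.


pct = (event_time / cycle_time) * 100
pct = (0.912 / 1.386) * 100
ratio = 0.6580
pct = 65.8009


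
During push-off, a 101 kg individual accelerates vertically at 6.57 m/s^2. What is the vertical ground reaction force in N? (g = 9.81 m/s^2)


GRF = m * (g + a)
GRF = 101 * (9.81 + 6.57)
GRF = 101 * 16.3800
GRF = 1654.3800


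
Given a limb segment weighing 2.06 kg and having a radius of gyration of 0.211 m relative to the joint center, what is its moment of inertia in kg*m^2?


I = m * k^2
I = 2.06 * 0.211^2
k^2 = 0.0445
I = 0.0917


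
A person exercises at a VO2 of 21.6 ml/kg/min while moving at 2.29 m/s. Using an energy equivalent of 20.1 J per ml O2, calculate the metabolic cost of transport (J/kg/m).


Power per kg = VO2 * 20.1 / 60
Power per kg = 21.6 * 20.1 / 60 = 7.2360 W/kg
Cost = power_per_kg / speed
Cost = 7.2360 / 2.29
Cost = 3.1598


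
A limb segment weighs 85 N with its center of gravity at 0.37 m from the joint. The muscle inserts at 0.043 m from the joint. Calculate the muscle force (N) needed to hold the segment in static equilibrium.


F_muscle = W * d_load / d_muscle
F_muscle = 85 * 0.37 / 0.043
Numerator = 31.4500
F_muscle = 731.3953


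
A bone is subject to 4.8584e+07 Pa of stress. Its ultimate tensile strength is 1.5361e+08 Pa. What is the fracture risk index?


FRI = applied / ultimate
FRI = 4.8584e+07 / 1.5361e+08
FRI = 0.3163


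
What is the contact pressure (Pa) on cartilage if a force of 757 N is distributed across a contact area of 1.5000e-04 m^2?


P = F / A
P = 757 / 1.5000e-04
P = 5.0467e+06


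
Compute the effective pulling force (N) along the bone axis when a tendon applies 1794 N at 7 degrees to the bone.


F_eff = F_tendon * cos(theta)
theta = 7 deg = 0.1222 rad
cos(theta) = 0.9925
F_eff = 1794 * 0.9925
F_eff = 1780.6278


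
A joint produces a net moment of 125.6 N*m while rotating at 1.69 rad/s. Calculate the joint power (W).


P = M * omega
P = 125.6 * 1.69
P = 212.2640


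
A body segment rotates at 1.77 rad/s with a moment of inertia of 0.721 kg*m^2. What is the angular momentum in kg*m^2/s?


L = I * omega
L = 0.721 * 1.77
L = 1.2762


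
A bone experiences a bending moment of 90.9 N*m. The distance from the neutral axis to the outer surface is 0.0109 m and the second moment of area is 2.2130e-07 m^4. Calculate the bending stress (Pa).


sigma = M * c / I
sigma = 90.9 * 0.0109 / 2.2130e-07
M * c = 0.9908
sigma = 4.4772e+06


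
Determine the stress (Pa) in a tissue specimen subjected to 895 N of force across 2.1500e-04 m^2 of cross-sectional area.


stress = F / A
stress = 895 / 2.1500e-04
stress = 4.1628e+06


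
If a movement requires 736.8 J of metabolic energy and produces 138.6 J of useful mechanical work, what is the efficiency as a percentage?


eta = (W_mech / E_meta) * 100
eta = (138.6 / 736.8) * 100
ratio = 0.1881
eta = 18.8111


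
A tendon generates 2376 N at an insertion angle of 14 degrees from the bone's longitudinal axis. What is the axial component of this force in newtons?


F_eff = F_tendon * cos(theta)
theta = 14 deg = 0.2443 rad
cos(theta) = 0.9703
F_eff = 2376 * 0.9703
F_eff = 2305.4226


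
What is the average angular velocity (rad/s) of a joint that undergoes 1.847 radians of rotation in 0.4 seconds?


omega = delta_theta / delta_t
omega = 1.847 / 0.4
omega = 4.6175


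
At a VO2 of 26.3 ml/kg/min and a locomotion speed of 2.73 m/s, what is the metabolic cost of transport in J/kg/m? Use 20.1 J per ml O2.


Power per kg = VO2 * 20.1 / 60
Power per kg = 26.3 * 20.1 / 60 = 8.8105 W/kg
Cost = power_per_kg / speed
Cost = 8.8105 / 2.73
Cost = 3.2273


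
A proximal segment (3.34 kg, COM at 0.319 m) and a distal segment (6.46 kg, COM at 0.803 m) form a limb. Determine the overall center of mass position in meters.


COM = (m1*x1 + m2*x2) / (m1 + m2)
COM = (3.34*0.319 + 6.46*0.803) / (3.34 + 6.46)
Numerator = 6.2528
Denominator = 9.8000
COM = 0.6380


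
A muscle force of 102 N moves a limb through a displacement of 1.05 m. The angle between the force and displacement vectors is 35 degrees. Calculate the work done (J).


W = F * d * cos(theta)
theta = 35 deg = 0.6109 rad
cos(theta) = 0.8192
W = 102 * 1.05 * 0.8192
W = 87.7312


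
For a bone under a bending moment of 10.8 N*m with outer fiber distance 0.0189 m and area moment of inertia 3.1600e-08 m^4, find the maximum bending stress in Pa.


sigma = M * c / I
sigma = 10.8 * 0.0189 / 3.1600e-08
M * c = 0.2041
sigma = 6.4595e+06


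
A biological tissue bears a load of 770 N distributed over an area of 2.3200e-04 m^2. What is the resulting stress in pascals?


stress = F / A
stress = 770 / 2.3200e-04
stress = 3.3190e+06


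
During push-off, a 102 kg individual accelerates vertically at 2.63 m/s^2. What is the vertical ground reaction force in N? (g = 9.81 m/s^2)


GRF = m * (g + a)
GRF = 102 * (9.81 + 2.63)
GRF = 102 * 12.4400
GRF = 1268.8800


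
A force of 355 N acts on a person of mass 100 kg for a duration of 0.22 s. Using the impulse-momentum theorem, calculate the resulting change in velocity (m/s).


J = F * dt = 355 * 0.22 = 78.1000 N*s
delta_v = J / m
delta_v = 78.1000 / 100
delta_v = 0.7810


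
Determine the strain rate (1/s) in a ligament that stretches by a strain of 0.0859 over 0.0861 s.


strain_rate = delta_strain / delta_t
strain_rate = 0.0859 / 0.0861
strain_rate = 0.9977


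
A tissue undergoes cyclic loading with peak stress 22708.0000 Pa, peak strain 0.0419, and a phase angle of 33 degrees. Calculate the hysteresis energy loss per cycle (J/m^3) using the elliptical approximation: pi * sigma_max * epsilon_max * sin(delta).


E_loss = pi * sigma_max * epsilon_max * sin(delta)
delta = 33 deg = 0.5760 rad
sin(delta) = 0.5446
E_loss = pi * 22708.0000 * 0.0419 * 0.5446
E_loss = 1627.9893


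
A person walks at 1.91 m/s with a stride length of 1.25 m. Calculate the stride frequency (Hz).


f = v / stride_length
f = 1.91 / 1.25
f = 1.5280


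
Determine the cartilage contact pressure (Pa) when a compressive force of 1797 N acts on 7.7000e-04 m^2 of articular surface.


P = F / A
P = 1797 / 7.7000e-04
P = 2.3338e+06


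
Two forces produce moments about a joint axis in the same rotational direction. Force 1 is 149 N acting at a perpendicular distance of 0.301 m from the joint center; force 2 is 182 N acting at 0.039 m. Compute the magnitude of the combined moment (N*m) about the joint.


M = F1 * d1 + F2 * d2
M = 149 * 0.301 + 182 * 0.039
M = 44.8490 + 7.0980
M = 51.9470


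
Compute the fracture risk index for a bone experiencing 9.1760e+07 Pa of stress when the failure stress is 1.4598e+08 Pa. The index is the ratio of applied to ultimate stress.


FRI = applied / ultimate
FRI = 9.1760e+07 / 1.4598e+08
FRI = 0.6286


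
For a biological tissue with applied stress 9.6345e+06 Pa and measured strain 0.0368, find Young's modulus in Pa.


E = stress / strain
E = 9.6345e+06 / 0.0368
E = 2.6181e+08


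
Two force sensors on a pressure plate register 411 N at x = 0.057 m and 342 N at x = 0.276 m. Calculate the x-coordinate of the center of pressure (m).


COP_x = (F1*x1 + F2*x2) / (F1 + F2)
COP_x = (411*0.057 + 342*0.276) / (411 + 342)
Numerator = 117.8190
Denominator = 753
COP_x = 0.1565


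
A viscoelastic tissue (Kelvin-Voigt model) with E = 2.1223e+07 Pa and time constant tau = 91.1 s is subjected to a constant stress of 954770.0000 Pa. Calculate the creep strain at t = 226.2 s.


epsilon(t) = (sigma/E) * (1 - exp(-t/tau))
sigma/E = 954770.0000 / 2.1223e+07 = 0.0450
exp(-t/tau) = exp(-226.2 / 91.1) = 0.0835
epsilon = 0.0450 * (1 - 0.0835)
epsilon = 0.0412


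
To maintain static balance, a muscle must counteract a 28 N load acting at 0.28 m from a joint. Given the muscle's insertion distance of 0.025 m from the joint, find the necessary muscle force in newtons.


F_muscle = W * d_load / d_muscle
F_muscle = 28 * 0.28 / 0.025
Numerator = 7.8400
F_muscle = 313.6000


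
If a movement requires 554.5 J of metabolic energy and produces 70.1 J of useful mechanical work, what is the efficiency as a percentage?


eta = (W_mech / E_meta) * 100
eta = (70.1 / 554.5) * 100
ratio = 0.1264
eta = 12.6420


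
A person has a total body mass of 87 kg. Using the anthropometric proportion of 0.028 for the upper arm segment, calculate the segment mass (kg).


m_segment = body_mass * fraction
m_segment = 87 * 0.028
m_segment = 2.4360


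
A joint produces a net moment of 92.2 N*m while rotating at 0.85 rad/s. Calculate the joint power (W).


P = M * omega
P = 92.2 * 0.85
P = 78.3700


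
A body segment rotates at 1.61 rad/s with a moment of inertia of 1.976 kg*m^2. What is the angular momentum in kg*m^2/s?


L = I * omega
L = 1.976 * 1.61
L = 3.1814


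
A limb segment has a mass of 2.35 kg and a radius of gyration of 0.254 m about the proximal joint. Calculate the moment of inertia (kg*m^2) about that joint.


I = m * k^2
I = 2.35 * 0.254^2
k^2 = 0.0645
I = 0.1516


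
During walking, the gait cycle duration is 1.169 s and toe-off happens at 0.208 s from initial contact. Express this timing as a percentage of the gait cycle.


pct = (event_time / cycle_time) * 100
pct = (0.208 / 1.169) * 100
ratio = 0.1779
pct = 17.7930
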